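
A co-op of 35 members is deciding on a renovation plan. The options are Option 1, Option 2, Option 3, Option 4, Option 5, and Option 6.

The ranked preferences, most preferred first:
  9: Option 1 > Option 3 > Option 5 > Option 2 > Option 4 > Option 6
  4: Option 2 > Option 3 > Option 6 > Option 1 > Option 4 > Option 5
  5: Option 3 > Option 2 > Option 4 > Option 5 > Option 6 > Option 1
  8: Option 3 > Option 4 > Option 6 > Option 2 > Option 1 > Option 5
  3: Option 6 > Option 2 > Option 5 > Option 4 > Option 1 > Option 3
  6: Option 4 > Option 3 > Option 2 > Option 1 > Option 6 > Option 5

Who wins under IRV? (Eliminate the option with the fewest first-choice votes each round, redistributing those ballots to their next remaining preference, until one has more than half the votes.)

Round 1: Option 1 9, Option 2 4, Option 3 13, Option 4 6, Option 5 0, Option 6 3. Option 5 eliminated.
Round 2: Option 1 9, Option 2 4, Option 3 13, Option 4 6, Option 6 3. Option 6 eliminated.
Round 3: Option 1 9, Option 2 7, Option 3 13, Option 4 6. Option 4 eliminated.
Round 4: Option 1 9, Option 2 7, Option 3 19. Option 3 has a majority (≥18).

Option 3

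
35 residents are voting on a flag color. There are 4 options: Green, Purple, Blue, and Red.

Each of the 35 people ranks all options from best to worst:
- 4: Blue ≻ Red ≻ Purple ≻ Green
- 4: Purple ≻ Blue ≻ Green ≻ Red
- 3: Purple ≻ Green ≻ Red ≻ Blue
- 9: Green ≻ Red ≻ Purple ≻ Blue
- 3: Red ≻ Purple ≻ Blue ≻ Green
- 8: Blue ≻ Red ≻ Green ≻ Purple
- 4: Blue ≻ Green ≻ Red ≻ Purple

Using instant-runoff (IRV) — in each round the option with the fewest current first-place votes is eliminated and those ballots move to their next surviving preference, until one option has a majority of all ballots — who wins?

Purple

Round 1: Green 9, Purple 7, Blue 16, Red 3. Red eliminated.
Round 2: Green 9, Purple 10, Blue 16. Green eliminated.
Round 3: Purple 19, Blue 16. Purple has a majority (≥18).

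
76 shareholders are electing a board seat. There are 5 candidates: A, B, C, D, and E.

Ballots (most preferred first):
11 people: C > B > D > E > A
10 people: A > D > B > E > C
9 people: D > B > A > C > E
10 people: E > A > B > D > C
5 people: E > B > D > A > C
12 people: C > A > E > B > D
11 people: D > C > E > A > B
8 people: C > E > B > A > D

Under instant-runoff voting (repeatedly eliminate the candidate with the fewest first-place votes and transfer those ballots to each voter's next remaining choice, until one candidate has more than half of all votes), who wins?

D

Round 1: A 10, B 0, C 31, D 20, E 15. B eliminated.
Round 2: A 10, C 31, D 20, E 15. A eliminated.
Round 3: C 31, D 30, E 15. E eliminated.
Round 4: C 31, D 45. D has a majority (≥39).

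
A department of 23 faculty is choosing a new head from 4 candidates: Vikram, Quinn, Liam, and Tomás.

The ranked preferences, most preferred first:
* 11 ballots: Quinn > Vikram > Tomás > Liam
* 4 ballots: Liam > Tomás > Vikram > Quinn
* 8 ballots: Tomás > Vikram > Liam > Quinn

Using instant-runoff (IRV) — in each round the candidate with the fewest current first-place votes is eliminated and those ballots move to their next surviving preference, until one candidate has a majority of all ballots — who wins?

Tomás

Round 1: Vikram 0, Quinn 11, Liam 4, Tomás 8. Vikram eliminated.
Round 2: Quinn 11, Liam 4, Tomás 8. Liam eliminated.
Round 3: Quinn 11, Tomás 12. Tomás has a majority (≥12).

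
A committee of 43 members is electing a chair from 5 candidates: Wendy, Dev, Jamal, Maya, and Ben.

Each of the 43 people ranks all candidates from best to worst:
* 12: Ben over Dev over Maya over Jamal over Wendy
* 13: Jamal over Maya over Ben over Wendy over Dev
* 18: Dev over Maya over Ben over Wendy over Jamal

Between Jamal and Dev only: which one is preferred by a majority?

Dev

Jamal is ranked above Dev on 13 ballots; Dev above Jamal on 30.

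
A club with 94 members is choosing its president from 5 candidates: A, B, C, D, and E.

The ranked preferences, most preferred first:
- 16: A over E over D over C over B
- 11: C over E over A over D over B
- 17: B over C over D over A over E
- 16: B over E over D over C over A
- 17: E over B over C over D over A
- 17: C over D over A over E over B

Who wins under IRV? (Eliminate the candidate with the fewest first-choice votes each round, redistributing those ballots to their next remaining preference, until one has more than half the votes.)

E

Round 1: A 16, B 33, C 28, D 0, E 17. D eliminated.
Round 2: A 16, B 33, C 28, E 17. A eliminated.
Round 3: B 33, C 28, E 33. C eliminated.
Round 4: B 33, E 61. E has a majority (≥48).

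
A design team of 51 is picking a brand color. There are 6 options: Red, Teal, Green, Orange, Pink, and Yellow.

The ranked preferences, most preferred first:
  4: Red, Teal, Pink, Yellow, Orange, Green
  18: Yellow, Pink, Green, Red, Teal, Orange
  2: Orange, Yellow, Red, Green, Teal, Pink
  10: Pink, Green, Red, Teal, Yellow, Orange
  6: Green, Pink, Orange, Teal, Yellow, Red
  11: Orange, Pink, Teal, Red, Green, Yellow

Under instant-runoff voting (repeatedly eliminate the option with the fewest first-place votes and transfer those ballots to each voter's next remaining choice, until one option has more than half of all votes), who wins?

Round 1: Red 4, Teal 0, Green 6, Orange 13, Pink 10, Yellow 18. Teal eliminated.
Round 2: Red 4, Green 6, Orange 13, Pink 10, Yellow 18. Red eliminated.
Round 3: Green 6, Orange 13, Pink 14, Yellow 18. Green eliminated.
Round 4: Orange 13, Pink 20, Yellow 18. Orange eliminated.
Round 5: Pink 31, Yellow 20. Pink has a majority (≥26).

Pink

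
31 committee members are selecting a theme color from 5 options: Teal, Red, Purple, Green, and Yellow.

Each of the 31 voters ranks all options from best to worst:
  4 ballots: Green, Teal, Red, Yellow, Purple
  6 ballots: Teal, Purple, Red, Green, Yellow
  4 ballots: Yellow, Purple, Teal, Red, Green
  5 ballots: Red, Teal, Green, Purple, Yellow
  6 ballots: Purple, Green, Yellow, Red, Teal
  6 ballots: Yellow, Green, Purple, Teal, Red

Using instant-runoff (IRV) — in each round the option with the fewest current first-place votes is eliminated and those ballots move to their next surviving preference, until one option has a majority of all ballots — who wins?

Round 1: Teal 6, Red 5, Purple 6, Green 4, Yellow 10. Green eliminated.
Round 2: Teal 10, Red 5, Purple 6, Yellow 10. Red eliminated.
Round 3: Teal 15, Purple 6, Yellow 10. Purple eliminated.
Round 4: Teal 15, Yellow 16. Yellow has a majority (≥16).

Yellow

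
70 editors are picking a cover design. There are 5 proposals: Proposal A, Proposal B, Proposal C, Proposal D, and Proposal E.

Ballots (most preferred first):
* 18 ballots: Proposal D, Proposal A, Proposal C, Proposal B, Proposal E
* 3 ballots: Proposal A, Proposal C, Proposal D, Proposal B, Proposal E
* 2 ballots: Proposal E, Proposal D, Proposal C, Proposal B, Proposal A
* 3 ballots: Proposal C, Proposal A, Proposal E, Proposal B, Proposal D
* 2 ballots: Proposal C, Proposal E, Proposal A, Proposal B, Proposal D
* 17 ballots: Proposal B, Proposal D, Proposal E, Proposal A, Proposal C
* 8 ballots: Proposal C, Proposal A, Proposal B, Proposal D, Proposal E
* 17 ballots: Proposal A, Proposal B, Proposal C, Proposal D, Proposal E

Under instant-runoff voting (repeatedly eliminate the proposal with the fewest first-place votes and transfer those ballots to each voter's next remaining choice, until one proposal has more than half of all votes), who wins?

Round 1: Proposal A 20, Proposal B 17, Proposal C 13, Proposal D 18, Proposal E 2. Proposal E eliminated.
Round 2: Proposal A 20, Proposal B 17, Proposal C 13, Proposal D 20. Proposal C eliminated.
Round 3: Proposal A 33, Proposal B 17, Proposal D 20. Proposal B eliminated.
Round 4: Proposal A 33, Proposal D 37. Proposal D has a majority (≥36).

Proposal D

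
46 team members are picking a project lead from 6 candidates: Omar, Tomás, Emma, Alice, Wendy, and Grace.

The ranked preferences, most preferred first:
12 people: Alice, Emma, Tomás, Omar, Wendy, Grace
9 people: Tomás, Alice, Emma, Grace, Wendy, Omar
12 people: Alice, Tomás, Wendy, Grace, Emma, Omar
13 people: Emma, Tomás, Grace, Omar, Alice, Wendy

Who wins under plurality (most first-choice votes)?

Alice

First-place votes: Omar 0, Tomás 9, Emma 13, Alice 24, Wendy 0, Grace 0.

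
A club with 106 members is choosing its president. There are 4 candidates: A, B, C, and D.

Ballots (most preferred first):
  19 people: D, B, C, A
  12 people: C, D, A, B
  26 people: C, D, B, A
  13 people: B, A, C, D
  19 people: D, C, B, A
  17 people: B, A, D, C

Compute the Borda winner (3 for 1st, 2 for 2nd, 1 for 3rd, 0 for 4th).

A: 19×0 + 12×1 + 26×0 + 13×2 + 19×0 + 17×2 = 72
B: 19×2 + 12×0 + 26×1 + 13×3 + 19×1 + 17×3 = 173
C: 19×1 + 12×3 + 26×3 + 13×1 + 19×2 + 17×0 = 184
D: 19×3 + 12×2 + 26×2 + 13×0 + 19×3 + 17×1 = 207

D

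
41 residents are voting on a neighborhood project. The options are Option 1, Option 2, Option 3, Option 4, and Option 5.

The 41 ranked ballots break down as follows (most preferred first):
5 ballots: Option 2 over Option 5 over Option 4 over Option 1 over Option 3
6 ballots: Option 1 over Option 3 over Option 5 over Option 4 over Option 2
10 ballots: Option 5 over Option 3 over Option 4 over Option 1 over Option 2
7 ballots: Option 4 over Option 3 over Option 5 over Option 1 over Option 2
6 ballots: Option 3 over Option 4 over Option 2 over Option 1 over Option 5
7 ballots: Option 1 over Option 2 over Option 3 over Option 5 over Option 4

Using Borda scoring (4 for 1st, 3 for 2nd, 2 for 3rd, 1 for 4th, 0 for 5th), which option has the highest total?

Option 3

Option 1: 5×1 + 6×4 + 10×1 + 7×1 + 6×1 + 7×4 = 80
Option 2: 5×4 + 6×0 + 10×0 + 7×0 + 6×2 + 7×3 = 53
Option 3: 5×0 + 6×3 + 10×3 + 7×3 + 6×4 + 7×2 = 107
Option 4: 5×2 + 6×1 + 10×2 + 7×4 + 6×3 + 7×0 = 82
Option 5: 5×3 + 6×2 + 10×4 + 7×2 + 6×0 + 7×1 = 88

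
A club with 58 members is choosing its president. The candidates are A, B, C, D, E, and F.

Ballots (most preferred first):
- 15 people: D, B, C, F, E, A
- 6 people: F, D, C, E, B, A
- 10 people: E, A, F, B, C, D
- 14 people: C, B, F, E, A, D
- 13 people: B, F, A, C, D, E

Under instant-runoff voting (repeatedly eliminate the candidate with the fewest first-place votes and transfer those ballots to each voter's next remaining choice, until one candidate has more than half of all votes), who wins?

Round 1: A 0, B 13, C 14, D 15, E 10, F 6. A eliminated.
Round 2: B 13, C 14, D 15, E 10, F 6. F eliminated.
Round 3: B 13, C 14, D 21, E 10. E eliminated.
Round 4: B 23, C 14, D 21. C eliminated.
Round 5: B 37, D 21. B has a majority (≥30).

B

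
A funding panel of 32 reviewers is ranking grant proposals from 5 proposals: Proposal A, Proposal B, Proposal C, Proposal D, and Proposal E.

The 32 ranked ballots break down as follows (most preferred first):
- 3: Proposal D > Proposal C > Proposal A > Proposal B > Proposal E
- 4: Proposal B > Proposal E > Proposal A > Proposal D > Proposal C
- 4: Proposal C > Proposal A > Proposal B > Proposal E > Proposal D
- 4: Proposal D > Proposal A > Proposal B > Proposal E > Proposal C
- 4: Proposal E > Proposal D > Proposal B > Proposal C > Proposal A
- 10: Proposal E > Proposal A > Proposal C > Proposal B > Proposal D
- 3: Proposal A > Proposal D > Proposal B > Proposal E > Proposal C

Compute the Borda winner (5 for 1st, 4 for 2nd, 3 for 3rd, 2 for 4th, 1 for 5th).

Proposal A

Proposal A: 3×3 + 4×3 + 4×4 + 4×4 + 4×1 + 10×4 + 3×5 = 112
Proposal B: 3×2 + 4×5 + 4×3 + 4×3 + 4×3 + 10×2 + 3×3 = 91
Proposal C: 3×4 + 4×1 + 4×5 + 4×1 + 4×2 + 10×3 + 3×1 = 81
Proposal D: 3×5 + 4×2 + 4×1 + 4×5 + 4×4 + 10×1 + 3×4 = 85
Proposal E: 3×1 + 4×4 + 4×2 + 4×2 + 4×5 + 10×5 + 3×2 = 111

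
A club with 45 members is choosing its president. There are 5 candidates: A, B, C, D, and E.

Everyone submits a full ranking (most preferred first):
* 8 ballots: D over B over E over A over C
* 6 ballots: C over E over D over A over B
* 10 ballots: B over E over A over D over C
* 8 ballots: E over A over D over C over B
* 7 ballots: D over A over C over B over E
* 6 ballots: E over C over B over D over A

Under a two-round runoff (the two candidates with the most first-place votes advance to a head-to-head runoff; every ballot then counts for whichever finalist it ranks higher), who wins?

E

Round 1 first-place votes: A 0, B 10, C 6, D 15, E 14. D and E advance.
Runoff: D is ranked above E on 15 ballots, E above D on 30.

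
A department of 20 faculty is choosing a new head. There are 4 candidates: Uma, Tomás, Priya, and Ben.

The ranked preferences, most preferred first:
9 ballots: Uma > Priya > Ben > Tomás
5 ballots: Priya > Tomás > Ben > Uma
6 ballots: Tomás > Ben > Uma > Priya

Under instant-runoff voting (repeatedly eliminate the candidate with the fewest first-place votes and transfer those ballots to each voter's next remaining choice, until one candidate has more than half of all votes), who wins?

Round 1: Uma 9, Tomás 6, Priya 5, Ben 0. Ben eliminated.
Round 2: Uma 9, Tomás 6, Priya 5. Priya eliminated.
Round 3: Uma 9, Tomás 11. Tomás has a majority (≥11).

Tomás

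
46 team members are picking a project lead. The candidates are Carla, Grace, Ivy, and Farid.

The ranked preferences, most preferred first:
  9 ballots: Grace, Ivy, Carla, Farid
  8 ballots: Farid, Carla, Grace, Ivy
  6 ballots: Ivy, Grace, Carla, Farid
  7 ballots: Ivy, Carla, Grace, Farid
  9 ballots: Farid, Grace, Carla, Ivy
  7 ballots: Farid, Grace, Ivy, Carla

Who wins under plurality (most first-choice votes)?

First-place votes: Carla 0, Grace 9, Ivy 13, Farid 24.

Farid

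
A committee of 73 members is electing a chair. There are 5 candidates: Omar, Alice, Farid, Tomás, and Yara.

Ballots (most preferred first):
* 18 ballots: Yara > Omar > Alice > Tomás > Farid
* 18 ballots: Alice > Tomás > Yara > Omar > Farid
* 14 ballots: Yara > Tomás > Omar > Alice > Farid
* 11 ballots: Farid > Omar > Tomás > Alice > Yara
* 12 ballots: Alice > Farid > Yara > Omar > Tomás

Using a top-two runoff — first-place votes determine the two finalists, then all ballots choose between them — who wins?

Round 1 first-place votes: Omar 0, Alice 30, Farid 11, Tomás 0, Yara 32. Yara and Alice advance.
Runoff: Yara is ranked above Alice on 32 ballots, Alice above Yara on 41.

Alice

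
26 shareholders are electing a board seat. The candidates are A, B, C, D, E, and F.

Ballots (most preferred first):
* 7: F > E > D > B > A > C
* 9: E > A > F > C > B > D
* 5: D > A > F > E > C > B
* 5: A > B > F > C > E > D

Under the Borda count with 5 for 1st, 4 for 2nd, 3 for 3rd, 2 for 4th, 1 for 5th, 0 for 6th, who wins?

A: 7×1 + 9×4 + 5×4 + 5×5 = 88
B: 7×2 + 9×1 + 5×0 + 5×4 = 43
C: 7×0 + 9×2 + 5×1 + 5×2 = 33
D: 7×3 + 9×0 + 5×5 + 5×0 = 46
E: 7×4 + 9×5 + 5×2 + 5×1 = 88
F: 7×5 + 9×3 + 5×3 + 5×3 = 92

F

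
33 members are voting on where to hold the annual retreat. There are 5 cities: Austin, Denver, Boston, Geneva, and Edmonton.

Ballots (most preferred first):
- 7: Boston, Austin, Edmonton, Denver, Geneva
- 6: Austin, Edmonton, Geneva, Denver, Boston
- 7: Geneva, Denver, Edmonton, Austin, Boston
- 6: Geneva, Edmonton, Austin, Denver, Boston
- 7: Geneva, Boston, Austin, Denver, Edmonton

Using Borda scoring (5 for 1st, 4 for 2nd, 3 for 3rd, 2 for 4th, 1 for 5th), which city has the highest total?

Austin: 7×4 + 6×5 + 7×2 + 6×3 + 7×3 = 111
Denver: 7×2 + 6×2 + 7×4 + 6×2 + 7×2 = 80
Boston: 7×5 + 6×1 + 7×1 + 6×1 + 7×4 = 82
Geneva: 7×1 + 6×3 + 7×5 + 6×5 + 7×5 = 125
Edmonton: 7×3 + 6×4 + 7×3 + 6×4 + 7×1 = 97

Geneva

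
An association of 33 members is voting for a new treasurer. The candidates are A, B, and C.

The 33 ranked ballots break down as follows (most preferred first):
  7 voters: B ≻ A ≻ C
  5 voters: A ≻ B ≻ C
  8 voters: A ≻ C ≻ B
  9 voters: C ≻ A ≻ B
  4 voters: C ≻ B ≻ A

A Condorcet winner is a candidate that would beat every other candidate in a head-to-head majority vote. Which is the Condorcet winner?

A

A vs B: 22–11
A vs C: 20–13
A beats every other candidate.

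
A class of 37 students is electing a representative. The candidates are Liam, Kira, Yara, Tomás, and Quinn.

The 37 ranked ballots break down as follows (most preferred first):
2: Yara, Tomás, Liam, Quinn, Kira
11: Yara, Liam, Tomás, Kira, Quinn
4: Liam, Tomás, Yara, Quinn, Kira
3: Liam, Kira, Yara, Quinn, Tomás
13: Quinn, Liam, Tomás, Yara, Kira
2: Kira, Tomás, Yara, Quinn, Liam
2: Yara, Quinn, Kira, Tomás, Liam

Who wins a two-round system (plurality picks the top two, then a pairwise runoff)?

Yara

Round 1 first-place votes: Liam 7, Kira 2, Yara 15, Tomás 0, Quinn 13. Yara and Quinn advance.
Runoff: Yara is ranked above Quinn on 24 ballots, Quinn above Yara on 13.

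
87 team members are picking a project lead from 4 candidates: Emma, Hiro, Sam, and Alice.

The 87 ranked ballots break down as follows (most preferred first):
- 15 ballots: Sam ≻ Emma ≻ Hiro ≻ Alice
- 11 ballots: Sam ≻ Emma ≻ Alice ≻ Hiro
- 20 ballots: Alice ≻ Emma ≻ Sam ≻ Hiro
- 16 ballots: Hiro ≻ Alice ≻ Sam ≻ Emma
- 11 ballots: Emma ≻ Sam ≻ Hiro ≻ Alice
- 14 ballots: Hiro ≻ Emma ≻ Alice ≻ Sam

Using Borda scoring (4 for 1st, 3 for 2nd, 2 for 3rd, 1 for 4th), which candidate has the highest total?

Emma: 15×3 + 11×3 + 20×3 + 16×1 + 11×4 + 14×3 = 240
Hiro: 15×2 + 11×1 + 20×1 + 16×4 + 11×2 + 14×4 = 203
Sam: 15×4 + 11×4 + 20×2 + 16×2 + 11×3 + 14×1 = 223
Alice: 15×1 + 11×2 + 20×4 + 16×3 + 11×1 + 14×2 = 204

Emma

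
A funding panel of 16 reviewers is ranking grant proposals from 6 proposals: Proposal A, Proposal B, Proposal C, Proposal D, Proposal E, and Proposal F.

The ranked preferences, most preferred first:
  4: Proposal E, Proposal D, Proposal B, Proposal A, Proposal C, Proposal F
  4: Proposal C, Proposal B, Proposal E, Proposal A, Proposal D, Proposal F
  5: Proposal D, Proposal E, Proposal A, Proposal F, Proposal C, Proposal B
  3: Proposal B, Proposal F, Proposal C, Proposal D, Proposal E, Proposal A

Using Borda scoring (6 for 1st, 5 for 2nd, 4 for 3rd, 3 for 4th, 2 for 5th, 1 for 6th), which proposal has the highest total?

Proposal E

Proposal A: 4×3 + 4×3 + 5×4 + 3×1 = 47
Proposal B: 4×4 + 4×5 + 5×1 + 3×6 = 59
Proposal C: 4×2 + 4×6 + 5×2 + 3×4 = 54
Proposal D: 4×5 + 4×2 + 5×6 + 3×3 = 67
Proposal E: 4×6 + 4×4 + 5×5 + 3×2 = 71
Proposal F: 4×1 + 4×1 + 5×3 + 3×5 = 38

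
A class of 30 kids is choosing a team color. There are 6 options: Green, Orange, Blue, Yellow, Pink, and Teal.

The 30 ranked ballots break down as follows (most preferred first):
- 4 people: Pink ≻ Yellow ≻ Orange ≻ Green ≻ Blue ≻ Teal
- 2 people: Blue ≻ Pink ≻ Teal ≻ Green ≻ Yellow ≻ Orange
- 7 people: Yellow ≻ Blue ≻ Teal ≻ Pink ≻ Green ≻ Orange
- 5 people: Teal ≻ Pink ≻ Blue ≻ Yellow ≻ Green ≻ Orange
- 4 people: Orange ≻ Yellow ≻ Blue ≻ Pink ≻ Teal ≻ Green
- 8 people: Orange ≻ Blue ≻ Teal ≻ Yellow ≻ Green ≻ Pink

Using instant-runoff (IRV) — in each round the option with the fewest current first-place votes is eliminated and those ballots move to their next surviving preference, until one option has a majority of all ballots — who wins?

Round 1: Green 0, Orange 12, Blue 2, Yellow 7, Pink 4, Teal 5. Green eliminated.
Round 2: Orange 12, Blue 2, Yellow 7, Pink 4, Teal 5. Blue eliminated.
Round 3: Orange 12, Yellow 7, Pink 6, Teal 5. Teal eliminated.
Round 4: Orange 12, Yellow 7, Pink 11. Yellow eliminated.
Round 5: Orange 12, Pink 18. Pink has a majority (≥16).

Pink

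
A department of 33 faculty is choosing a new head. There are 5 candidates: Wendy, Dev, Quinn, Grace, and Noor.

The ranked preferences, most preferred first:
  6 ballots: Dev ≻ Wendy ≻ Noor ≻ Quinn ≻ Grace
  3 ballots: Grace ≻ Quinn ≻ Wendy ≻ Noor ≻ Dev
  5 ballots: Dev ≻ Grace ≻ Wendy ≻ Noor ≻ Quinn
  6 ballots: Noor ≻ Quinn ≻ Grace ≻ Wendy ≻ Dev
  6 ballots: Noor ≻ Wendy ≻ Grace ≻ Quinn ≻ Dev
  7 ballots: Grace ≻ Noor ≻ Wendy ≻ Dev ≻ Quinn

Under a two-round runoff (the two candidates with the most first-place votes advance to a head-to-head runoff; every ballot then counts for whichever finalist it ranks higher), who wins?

Noor

Round 1 first-place votes: Wendy 0, Dev 11, Quinn 0, Grace 10, Noor 12. Noor and Dev advance.
Runoff: Noor is ranked above Dev on 22 ballots, Dev above Noor on 11.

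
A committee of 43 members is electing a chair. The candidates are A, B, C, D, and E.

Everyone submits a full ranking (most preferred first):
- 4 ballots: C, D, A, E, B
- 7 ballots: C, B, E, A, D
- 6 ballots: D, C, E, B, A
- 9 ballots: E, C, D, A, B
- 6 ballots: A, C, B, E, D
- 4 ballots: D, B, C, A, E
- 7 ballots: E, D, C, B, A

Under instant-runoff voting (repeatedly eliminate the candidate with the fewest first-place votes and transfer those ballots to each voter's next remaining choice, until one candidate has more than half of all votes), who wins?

Round 1: A 6, B 0, C 11, D 10, E 16. B eliminated.
Round 2: A 6, C 11, D 10, E 16. A eliminated.
Round 3: C 17, D 10, E 16. D eliminated.
Round 4: C 27, E 16. C has a majority (≥22).

C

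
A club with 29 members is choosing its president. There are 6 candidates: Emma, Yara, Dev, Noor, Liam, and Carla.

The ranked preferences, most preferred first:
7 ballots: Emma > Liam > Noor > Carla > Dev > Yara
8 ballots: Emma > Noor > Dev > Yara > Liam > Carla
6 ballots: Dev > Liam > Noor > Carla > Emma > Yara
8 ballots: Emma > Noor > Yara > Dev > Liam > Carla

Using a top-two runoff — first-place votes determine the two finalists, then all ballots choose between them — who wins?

Emma

Round 1 first-place votes: Emma 23, Yara 0, Dev 6, Noor 0, Liam 0, Carla 0. Emma and Dev advance.
Runoff: Emma is ranked above Dev on 23 ballots, Dev above Emma on 6.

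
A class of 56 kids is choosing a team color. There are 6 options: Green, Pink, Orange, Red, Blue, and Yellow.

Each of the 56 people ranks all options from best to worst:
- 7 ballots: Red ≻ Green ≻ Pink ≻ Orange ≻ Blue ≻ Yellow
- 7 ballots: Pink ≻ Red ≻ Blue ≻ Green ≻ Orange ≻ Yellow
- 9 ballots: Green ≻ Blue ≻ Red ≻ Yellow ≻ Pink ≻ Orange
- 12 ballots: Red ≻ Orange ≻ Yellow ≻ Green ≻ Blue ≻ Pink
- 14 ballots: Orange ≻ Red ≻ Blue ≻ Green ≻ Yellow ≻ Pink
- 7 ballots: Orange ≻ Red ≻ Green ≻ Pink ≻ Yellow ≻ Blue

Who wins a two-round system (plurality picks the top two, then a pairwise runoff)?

Red

Round 1 first-place votes: Green 9, Pink 7, Orange 21, Red 19, Blue 0, Yellow 0. Orange and Red advance.
Runoff: Orange is ranked above Red on 21 ballots, Red above Orange on 35.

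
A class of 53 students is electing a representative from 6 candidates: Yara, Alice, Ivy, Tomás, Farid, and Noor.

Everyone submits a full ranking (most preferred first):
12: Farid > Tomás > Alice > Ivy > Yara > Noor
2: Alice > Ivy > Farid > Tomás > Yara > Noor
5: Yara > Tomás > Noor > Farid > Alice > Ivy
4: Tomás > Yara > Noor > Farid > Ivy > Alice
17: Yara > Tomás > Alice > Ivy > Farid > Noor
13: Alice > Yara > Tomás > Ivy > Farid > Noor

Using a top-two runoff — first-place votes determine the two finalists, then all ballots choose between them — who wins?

Alice

Round 1 first-place votes: Yara 22, Alice 15, Ivy 0, Tomás 4, Farid 12, Noor 0. Yara and Alice advance.
Runoff: Yara is ranked above Alice on 26 ballots, Alice above Yara on 27.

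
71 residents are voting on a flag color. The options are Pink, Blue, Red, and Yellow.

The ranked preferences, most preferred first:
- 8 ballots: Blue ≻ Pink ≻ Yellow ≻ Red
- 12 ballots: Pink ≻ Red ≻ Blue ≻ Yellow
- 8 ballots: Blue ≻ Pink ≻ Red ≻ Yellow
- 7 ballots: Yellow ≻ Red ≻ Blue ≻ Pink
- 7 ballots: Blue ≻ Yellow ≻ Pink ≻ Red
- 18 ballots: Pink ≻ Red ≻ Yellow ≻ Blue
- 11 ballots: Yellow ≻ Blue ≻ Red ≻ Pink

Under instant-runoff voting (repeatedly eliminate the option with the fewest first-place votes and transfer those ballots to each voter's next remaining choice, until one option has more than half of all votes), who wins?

Round 1: Pink 30, Blue 23, Red 0, Yellow 18. Red eliminated.
Round 2: Pink 30, Blue 23, Yellow 18. Yellow eliminated.
Round 3: Pink 30, Blue 41. Blue has a majority (≥36).

Blue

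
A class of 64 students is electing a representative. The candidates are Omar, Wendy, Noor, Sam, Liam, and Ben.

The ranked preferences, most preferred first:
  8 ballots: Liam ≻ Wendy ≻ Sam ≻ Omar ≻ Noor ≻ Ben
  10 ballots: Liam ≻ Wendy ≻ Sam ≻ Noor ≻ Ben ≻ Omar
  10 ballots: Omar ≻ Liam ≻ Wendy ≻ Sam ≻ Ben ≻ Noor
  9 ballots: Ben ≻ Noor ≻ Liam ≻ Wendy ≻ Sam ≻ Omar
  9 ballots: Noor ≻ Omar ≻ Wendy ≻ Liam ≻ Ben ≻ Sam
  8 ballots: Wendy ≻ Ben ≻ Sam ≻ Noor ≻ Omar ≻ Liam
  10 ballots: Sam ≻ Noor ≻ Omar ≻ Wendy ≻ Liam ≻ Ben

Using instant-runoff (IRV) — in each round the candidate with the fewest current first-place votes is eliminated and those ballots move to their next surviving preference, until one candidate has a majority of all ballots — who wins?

Round 1: Omar 10, Wendy 8, Noor 9, Sam 10, Liam 18, Ben 9. Wendy eliminated.
Round 2: Omar 10, Noor 9, Sam 10, Liam 18, Ben 17. Noor eliminated.
Round 3: Omar 19, Sam 10, Liam 18, Ben 17. Sam eliminated.
Round 4: Omar 29, Liam 18, Ben 17. Ben eliminated.
Round 5: Omar 37, Liam 27. Omar has a majority (≥33).

Omar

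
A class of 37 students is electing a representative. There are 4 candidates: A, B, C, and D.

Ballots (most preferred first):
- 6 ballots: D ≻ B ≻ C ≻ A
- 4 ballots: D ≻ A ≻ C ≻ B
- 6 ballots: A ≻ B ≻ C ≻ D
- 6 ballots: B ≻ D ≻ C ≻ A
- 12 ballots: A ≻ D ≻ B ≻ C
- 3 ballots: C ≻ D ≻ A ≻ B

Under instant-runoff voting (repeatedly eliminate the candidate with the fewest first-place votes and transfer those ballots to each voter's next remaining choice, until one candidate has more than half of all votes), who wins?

D

Round 1: A 18, B 6, C 3, D 10. C eliminated.
Round 2: A 18, B 6, D 13. B eliminated.
Round 3: A 18, D 19. D has a majority (≥19).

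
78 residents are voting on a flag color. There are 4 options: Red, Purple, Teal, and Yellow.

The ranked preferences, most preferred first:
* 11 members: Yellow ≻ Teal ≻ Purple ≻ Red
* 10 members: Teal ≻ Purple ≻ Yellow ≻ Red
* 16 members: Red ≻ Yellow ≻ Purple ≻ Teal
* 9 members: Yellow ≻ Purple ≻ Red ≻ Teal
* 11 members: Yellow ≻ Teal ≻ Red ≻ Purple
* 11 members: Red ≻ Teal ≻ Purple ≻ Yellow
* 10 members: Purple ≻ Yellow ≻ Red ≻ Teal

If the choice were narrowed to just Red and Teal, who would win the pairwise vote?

Red is ranked above Teal on 46 ballots; Teal above Red on 32.

Red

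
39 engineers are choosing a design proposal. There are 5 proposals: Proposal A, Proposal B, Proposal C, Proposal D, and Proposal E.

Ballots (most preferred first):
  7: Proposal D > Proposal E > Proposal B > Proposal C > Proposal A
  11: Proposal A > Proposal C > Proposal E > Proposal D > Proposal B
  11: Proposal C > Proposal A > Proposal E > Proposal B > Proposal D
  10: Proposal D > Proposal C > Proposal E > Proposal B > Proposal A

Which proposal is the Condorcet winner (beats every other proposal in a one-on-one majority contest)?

Proposal C vs Proposal A: 28–11
Proposal C vs Proposal B: 32–7
Proposal C vs Proposal D: 22–17
Proposal C vs Proposal E: 32–7
Proposal C beats every other proposal.

Proposal C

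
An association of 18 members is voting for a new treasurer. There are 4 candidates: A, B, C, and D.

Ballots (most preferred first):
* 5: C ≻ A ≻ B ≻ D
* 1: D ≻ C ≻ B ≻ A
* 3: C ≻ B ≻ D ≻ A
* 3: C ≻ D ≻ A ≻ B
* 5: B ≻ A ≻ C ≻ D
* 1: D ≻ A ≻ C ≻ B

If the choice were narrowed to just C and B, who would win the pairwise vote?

C

C is ranked above B on 13 ballots; B above C on 5.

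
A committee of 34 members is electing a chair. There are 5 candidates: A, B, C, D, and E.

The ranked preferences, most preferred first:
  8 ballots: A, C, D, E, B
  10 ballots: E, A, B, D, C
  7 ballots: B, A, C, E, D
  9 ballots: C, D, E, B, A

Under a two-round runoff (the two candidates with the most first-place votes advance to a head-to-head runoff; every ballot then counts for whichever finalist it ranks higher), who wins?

C

Round 1 first-place votes: A 8, B 7, C 9, D 0, E 10. E and C advance.
Runoff: E is ranked above C on 10 ballots, C above E on 24.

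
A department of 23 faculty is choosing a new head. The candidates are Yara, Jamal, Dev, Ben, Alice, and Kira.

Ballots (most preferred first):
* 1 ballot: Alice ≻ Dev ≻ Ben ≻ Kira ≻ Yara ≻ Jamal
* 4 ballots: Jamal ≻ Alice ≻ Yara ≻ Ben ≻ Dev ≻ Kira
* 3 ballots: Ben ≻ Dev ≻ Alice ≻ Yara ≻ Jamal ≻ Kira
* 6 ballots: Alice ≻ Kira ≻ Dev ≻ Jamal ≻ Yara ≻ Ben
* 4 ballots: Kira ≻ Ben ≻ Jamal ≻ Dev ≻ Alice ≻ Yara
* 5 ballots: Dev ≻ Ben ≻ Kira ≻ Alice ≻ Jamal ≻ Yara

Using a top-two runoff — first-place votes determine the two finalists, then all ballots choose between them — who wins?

Round 1 first-place votes: Yara 0, Jamal 4, Dev 5, Ben 3, Alice 7, Kira 4. Alice and Dev advance.
Runoff: Alice is ranked above Dev on 11 ballots, Dev above Alice on 12.

Dev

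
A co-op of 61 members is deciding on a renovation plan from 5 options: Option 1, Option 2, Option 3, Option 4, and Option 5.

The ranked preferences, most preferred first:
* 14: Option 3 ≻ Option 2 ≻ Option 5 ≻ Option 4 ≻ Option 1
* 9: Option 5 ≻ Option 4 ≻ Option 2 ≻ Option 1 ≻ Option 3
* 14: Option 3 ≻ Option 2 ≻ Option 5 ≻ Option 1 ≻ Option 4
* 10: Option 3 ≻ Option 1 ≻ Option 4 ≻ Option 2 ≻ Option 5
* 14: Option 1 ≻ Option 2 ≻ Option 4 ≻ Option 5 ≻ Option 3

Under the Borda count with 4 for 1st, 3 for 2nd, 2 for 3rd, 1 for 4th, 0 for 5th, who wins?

Option 1: 14×0 + 9×1 + 14×1 + 10×3 + 14×4 = 109
Option 2: 14×3 + 9×2 + 14×3 + 10×1 + 14×3 = 154
Option 3: 14×4 + 9×0 + 14×4 + 10×4 + 14×0 = 152
Option 4: 14×1 + 9×3 + 14×0 + 10×2 + 14×2 = 89
Option 5: 14×2 + 9×4 + 14×2 + 10×0 + 14×1 = 106

Option 2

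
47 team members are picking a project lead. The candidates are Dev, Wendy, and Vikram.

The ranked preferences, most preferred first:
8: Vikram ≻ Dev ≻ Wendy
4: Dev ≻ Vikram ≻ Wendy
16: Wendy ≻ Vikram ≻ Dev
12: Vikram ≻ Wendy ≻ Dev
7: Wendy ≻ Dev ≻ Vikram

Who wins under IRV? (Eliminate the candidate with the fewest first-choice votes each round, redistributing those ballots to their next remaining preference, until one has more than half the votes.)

Round 1: Dev 4, Wendy 23, Vikram 20. Dev eliminated.
Round 2: Wendy 23, Vikram 24. Vikram has a majority (≥24).

Vikram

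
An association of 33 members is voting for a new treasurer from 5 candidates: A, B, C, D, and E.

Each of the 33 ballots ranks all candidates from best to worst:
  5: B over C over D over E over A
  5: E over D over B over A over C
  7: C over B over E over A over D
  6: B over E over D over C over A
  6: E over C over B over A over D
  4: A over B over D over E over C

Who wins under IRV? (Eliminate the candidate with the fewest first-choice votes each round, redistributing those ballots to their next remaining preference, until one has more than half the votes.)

Round 1: A 4, B 11, C 7, D 0, E 11. D eliminated.
Round 2: A 4, B 11, C 7, E 11. A eliminated.
Round 3: B 15, C 7, E 11. C eliminated.
Round 4: B 22, E 11. B has a majority (≥17).

B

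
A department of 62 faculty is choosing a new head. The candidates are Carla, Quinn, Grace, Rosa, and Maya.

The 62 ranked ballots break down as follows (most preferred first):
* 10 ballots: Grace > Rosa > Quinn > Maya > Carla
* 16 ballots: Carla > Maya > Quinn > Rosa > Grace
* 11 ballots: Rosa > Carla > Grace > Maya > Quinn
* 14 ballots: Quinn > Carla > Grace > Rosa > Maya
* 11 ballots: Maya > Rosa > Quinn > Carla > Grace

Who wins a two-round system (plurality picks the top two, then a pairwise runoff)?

Round 1 first-place votes: Carla 16, Quinn 14, Grace 10, Rosa 11, Maya 11. Carla and Quinn advance.
Runoff: Carla is ranked above Quinn on 27 ballots, Quinn above Carla on 35.

Quinn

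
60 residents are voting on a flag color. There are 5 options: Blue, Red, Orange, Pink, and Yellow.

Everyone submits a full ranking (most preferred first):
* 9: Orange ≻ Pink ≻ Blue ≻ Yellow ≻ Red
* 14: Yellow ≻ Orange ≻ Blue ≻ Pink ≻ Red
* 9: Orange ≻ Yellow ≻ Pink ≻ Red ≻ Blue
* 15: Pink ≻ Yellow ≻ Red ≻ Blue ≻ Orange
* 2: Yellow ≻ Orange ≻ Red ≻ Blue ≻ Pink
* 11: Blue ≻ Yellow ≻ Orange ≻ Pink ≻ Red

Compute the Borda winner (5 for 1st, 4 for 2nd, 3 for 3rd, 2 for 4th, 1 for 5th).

Yellow

Blue: 9×3 + 14×3 + 9×1 + 15×2 + 2×2 + 11×5 = 167
Red: 9×1 + 14×1 + 9×2 + 15×3 + 2×3 + 11×1 = 103
Orange: 9×5 + 14×4 + 9×5 + 15×1 + 2×4 + 11×3 = 202
Pink: 9×4 + 14×2 + 9×3 + 15×5 + 2×1 + 11×2 = 190
Yellow: 9×2 + 14×5 + 9×4 + 15×4 + 2×5 + 11×4 = 238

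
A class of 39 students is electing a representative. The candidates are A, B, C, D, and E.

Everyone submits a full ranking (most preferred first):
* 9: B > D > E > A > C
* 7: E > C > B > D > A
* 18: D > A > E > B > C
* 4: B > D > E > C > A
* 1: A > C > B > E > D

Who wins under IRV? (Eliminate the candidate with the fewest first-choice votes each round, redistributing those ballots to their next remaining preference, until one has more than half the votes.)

Round 1: A 1, B 13, C 0, D 18, E 7. C eliminated.
Round 2: A 1, B 13, D 18, E 7. A eliminated.
Round 3: B 14, D 18, E 7. E eliminated.
Round 4: B 21, D 18. B has a majority (≥20).

B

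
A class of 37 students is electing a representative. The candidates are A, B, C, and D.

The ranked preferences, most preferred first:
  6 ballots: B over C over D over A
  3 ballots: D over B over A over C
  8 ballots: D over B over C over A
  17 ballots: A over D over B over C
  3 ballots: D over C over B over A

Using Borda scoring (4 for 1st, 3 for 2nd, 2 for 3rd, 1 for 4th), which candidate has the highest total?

A: 6×1 + 3×2 + 8×1 + 17×4 + 3×1 = 91
B: 6×4 + 3×3 + 8×3 + 17×2 + 3×2 = 97
C: 6×3 + 3×1 + 8×2 + 17×1 + 3×3 = 63
D: 6×2 + 3×4 + 8×4 + 17×3 + 3×4 = 119

D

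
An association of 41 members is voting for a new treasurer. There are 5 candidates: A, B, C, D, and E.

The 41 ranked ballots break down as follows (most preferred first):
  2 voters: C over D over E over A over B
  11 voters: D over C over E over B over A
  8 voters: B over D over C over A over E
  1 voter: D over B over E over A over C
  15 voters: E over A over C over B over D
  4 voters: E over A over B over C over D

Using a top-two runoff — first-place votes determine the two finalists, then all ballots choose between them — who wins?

D

Round 1 first-place votes: A 0, B 8, C 2, D 12, E 19. E and D advance.
Runoff: E is ranked above D on 19 ballots, D above E on 22.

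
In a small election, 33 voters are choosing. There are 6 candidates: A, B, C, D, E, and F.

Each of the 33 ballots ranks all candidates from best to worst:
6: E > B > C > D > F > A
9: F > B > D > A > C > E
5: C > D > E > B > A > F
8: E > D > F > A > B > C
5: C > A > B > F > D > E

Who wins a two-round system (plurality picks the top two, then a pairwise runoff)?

C

Round 1 first-place votes: A 0, B 0, C 10, D 0, E 14, F 9. E and C advance.
Runoff: E is ranked above C on 14 ballots, C above E on 19.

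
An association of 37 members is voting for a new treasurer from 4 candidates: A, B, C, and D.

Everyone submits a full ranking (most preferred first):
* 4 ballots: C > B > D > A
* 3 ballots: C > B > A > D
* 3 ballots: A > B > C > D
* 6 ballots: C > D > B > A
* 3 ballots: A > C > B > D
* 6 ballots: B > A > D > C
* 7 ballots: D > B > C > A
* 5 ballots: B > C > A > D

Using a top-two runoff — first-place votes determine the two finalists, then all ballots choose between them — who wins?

B

Round 1 first-place votes: A 6, B 11, C 13, D 7. C and B advance.
Runoff: C is ranked above B on 16 ballots, B above C on 21.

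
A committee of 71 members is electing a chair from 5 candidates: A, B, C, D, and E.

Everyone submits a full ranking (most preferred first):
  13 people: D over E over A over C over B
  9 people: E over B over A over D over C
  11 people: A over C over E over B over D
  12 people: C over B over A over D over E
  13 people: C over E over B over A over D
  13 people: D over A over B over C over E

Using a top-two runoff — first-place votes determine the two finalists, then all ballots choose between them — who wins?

C

Round 1 first-place votes: A 11, B 0, C 25, D 26, E 9. D and C advance.
Runoff: D is ranked above C on 35 ballots, C above D on 36.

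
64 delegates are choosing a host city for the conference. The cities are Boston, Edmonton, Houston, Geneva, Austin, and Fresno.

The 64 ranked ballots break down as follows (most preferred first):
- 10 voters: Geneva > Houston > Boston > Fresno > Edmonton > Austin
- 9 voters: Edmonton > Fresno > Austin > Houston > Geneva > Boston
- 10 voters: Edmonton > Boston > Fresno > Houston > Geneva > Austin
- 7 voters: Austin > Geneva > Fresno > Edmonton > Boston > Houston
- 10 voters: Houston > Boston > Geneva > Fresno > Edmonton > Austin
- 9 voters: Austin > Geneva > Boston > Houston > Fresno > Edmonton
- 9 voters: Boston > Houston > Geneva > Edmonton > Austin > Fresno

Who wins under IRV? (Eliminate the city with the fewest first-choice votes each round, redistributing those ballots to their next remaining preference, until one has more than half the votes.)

Round 1: Boston 9, Edmonton 19, Houston 10, Geneva 10, Austin 16, Fresno 0. Fresno eliminated.
Round 2: Boston 9, Edmonton 19, Houston 10, Geneva 10, Austin 16. Boston eliminated.
Round 3: Edmonton 19, Houston 19, Geneva 10, Austin 16. Geneva eliminated.
Round 4: Edmonton 19, Houston 29, Austin 16. Austin eliminated.
Round 5: Edmonton 26, Houston 38. Houston has a majority (≥33).

Houston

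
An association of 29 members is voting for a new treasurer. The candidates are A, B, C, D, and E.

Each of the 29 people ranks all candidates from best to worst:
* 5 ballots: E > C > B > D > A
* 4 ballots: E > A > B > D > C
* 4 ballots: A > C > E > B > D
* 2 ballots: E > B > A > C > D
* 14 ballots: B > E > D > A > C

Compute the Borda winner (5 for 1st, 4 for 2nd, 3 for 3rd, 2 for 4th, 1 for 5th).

E

A: 5×1 + 4×4 + 4×5 + 2×3 + 14×2 = 75
B: 5×3 + 4×3 + 4×2 + 2×4 + 14×5 = 113
C: 5×4 + 4×1 + 4×4 + 2×2 + 14×1 = 58
D: 5×2 + 4×2 + 4×1 + 2×1 + 14×3 = 66
E: 5×5 + 4×5 + 4×3 + 2×5 + 14×4 = 123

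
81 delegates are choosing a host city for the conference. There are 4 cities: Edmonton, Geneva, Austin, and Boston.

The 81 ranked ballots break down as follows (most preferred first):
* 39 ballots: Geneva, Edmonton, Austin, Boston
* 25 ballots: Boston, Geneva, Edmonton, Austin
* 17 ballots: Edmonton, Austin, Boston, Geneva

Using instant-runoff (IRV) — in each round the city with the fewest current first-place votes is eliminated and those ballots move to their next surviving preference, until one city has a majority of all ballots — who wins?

Round 1: Edmonton 17, Geneva 39, Austin 0, Boston 25. Austin eliminated.
Round 2: Edmonton 17, Geneva 39, Boston 25. Edmonton eliminated.
Round 3: Geneva 39, Boston 42. Boston has a majority (≥41).

Boston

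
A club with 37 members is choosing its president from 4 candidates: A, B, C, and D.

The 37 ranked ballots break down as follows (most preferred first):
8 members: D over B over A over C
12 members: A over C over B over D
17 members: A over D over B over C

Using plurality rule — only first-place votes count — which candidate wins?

A

First-place votes: A 29, B 0, C 0, D 8.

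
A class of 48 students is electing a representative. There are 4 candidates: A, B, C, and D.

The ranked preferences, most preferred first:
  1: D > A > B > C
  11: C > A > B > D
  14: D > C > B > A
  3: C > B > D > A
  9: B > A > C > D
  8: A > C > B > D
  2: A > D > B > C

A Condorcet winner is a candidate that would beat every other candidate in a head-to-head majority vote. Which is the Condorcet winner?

C vs A: 28–20
C vs B: 36–12
C vs D: 31–17
C beats every other candidate.

C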